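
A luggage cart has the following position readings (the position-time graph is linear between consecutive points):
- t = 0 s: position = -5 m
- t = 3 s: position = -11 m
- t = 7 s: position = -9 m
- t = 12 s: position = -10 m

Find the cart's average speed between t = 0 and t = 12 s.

Average speed = (total path length)/(elapsed time); on a piecewise-linear x-t graph the path length is Σ|Δx|.
0–3 s: |Δx| = |-11 − -5| = 6 m
3–7 s: |Δx| = |-9 − -11| = 2 m
7–12 s: |Δx| = |-10 − -9| = 1 m
Total path = 9 m; average speed = 9/12 = 0.75 m/s.

0.75 m/s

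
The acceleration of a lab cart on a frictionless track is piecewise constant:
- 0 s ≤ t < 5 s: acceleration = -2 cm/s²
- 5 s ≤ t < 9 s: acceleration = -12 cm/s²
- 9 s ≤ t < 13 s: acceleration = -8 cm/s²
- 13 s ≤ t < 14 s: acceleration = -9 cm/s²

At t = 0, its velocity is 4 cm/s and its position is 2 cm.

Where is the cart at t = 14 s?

On each constant-a segment, Δv = aΔt and Δx = v₀Δt + ½aΔt²; chain segment to segment.
0–5 s: v starts 4 cm/s; Δx = 4·5 + ½·-2·5² = -5 cm; v ends -6 cm/s.
5–9 s: v starts -6 cm/s; Δx = -6·4 + ½·-12·4² = -120 cm; v ends -54 cm/s.
9–13 s: v starts -54 cm/s; Δx = -54·4 + ½·-8·4² = -280 cm; v ends -86 cm/s.
13–14 s: v starts -86 cm/s; Δx = -86·1 + ½·-9·1² = -90.5 cm; v ends -95 cm/s.
x(14) = 2 + Σ Δx = -493.5 cm.

-493.5 cm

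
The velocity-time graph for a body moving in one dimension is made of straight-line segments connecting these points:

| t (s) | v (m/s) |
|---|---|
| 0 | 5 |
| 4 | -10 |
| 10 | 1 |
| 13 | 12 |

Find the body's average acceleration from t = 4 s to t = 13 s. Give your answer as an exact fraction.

22/9 m/s²

Average acceleration = Δv/Δt = (12 − -10)/(13 − 4) = 22/9 m/s².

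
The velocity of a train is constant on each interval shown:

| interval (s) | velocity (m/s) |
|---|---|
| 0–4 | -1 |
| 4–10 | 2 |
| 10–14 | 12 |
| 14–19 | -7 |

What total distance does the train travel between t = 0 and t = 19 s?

Total distance travelled is ∫|v| dt — sum the magnitudes of each area piece.
0–4 s: |-1| × 4 = 4 m
4–10 s: |2| × 6 = 12 m
10–14 s: |12| × 4 = 48 m
14–19 s: |-7| × 5 = 35 m
Total distance = 99 m

99 m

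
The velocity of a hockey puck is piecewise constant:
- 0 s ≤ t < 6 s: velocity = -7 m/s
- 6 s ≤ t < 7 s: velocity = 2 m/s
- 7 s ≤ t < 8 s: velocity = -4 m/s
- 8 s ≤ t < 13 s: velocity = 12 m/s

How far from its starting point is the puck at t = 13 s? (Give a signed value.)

Net displacement equals the area under the velocity-time graph (areas below the axis count negative).
0–6 s: -7 × 6 = -42 m
6–7 s: 2 × 1 = 2 m
7–8 s: -4 × 1 = -4 m
8–13 s: 12 × 5 = 60 m
Net displacement = 16 m

16 m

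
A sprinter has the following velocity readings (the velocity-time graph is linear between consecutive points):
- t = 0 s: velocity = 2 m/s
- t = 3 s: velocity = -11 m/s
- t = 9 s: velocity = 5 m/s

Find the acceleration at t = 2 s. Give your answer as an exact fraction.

-13/3 m/s²

Acceleration is the slope of the v-t graph on 0–3 s: (-11 − 2)/(3 − 0) = -13/3 m/s².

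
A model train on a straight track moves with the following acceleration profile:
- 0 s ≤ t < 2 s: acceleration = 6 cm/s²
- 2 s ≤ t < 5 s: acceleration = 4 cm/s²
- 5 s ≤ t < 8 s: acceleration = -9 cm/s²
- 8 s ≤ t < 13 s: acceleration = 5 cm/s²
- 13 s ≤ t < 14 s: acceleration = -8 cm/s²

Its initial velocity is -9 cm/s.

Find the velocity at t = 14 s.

5 cm/s

Δv equals the area under the a-t graph; then v = v₀ + Δv.
0–2 s: 6 × 2 = 12 cm/s
2–5 s: 4 × 3 = 12 cm/s
5–8 s: -9 × 3 = -27 cm/s
8–13 s: 5 × 5 = 25 cm/s
13–14 s: -8 × 1 = -8 cm/s
Δv = 14 cm/s, so v(14) = -9 + (14) = 5 cm/s.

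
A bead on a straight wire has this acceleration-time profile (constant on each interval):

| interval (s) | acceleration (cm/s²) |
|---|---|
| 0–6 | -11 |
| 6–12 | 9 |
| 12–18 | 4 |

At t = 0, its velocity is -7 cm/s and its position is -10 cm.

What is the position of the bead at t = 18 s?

-568 cm

On each constant-a segment, Δv = aΔt and Δx = v₀Δt + ½aΔt²; chain segment to segment.
0–6 s: v starts -7 cm/s; Δx = -7·6 + ½·-11·6² = -240 cm; v ends -73 cm/s.
6–12 s: v starts -73 cm/s; Δx = -73·6 + ½·9·6² = -276 cm; v ends -19 cm/s.
12–18 s: v starts -19 cm/s; Δx = -19·6 + ½·4·6² = -42 cm; v ends 5 cm/s.
x(18) = -10 + Σ Δx = -568 cm.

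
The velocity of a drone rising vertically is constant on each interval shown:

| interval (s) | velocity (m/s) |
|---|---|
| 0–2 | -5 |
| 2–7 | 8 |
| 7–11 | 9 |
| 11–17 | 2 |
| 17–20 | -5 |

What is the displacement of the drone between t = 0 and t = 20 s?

Displacement is the signed area under the v-t curve.
0–2 s: -5 × 2 = -10 m
2–7 s: 8 × 5 = 40 m
7–11 s: 9 × 4 = 36 m
11–17 s: 2 × 6 = 12 m
17–20 s: -5 × 3 = -15 m
Net displacement = 63 m

63 m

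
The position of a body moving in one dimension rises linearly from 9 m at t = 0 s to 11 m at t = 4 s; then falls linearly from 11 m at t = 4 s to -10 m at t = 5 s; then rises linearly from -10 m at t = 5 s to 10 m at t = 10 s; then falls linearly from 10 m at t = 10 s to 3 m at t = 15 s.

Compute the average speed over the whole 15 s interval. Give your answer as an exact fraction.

Average speed = (total path length)/(elapsed time); on a piecewise-linear x-t graph the path length is Σ|Δx|.
0–4 s: |Δx| = |11 − 9| = 2 m
4–5 s: |Δx| = |-10 − 11| = 21 m
5–10 s: |Δx| = |10 − -10| = 20 m
10–15 s: |Δx| = |3 − 10| = 7 m
Total path = 50 m; average speed = 50/15 = 10/3 m/s.

10/3 m/s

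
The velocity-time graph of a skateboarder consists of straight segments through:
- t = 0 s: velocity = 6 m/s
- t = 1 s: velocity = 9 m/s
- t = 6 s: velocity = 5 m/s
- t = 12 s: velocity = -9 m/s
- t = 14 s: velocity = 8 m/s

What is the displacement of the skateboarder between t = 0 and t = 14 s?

29.5 m

Net displacement equals the area under the velocity-time graph (areas below the axis count negative).
0–1 s: ½(6 + 9)(1) = 7.5 m
1–6 s: ½(9 + 5)(5) = 35 m
6–12 s: ½(5 + -9)(6) = -12 m
12–14 s: ½(-9 + 8)(2) = -1 m
Net displacement = 29.5 m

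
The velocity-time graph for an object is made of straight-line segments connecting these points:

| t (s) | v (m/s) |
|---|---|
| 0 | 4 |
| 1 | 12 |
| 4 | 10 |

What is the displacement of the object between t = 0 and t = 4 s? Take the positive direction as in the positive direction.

41 m

Net displacement equals the area under the velocity-time graph (areas below the axis count negative).
0–1 s: ½(4 + 12)(1) = 8 m
1–4 s: ½(12 + 10)(3) = 33 m
Net displacement = 41 m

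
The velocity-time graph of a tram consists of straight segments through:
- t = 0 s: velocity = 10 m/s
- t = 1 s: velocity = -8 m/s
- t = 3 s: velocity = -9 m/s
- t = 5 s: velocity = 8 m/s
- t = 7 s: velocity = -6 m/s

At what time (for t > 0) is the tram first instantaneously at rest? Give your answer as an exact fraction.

v changes sign on 0–1 s (from 10 to -8); the graph is linear there, so v = 0 at t = 0 + (-10)·(1 − 0)/(-8 − 10) = 5/9 s.

t = 5/9 s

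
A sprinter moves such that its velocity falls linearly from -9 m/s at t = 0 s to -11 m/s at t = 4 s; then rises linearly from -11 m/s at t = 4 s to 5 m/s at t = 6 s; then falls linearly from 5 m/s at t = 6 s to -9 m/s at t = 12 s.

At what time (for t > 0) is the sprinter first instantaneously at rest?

t = 5.375 s

v changes sign on 4–6 s (from -11 to 5); the graph is linear there, so v = 0 at t = 4 + (11)·(6 − 4)/(5 − -11) = 5.375 s.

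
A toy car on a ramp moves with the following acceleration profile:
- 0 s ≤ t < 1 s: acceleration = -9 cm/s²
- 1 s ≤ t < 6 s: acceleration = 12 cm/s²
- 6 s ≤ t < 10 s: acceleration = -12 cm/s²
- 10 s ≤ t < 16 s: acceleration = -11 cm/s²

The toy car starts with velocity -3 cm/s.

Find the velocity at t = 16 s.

Δv equals the area under the a-t graph; then v = v₀ + Δv.
0–1 s: -9 × 1 = -9 cm/s
1–6 s: 12 × 5 = 60 cm/s
6–10 s: -12 × 4 = -48 cm/s
10–16 s: -11 × 6 = -66 cm/s
Δv = -63 cm/s, so v(16) = -3 + (-63) = -66 cm/s.

-66 cm/s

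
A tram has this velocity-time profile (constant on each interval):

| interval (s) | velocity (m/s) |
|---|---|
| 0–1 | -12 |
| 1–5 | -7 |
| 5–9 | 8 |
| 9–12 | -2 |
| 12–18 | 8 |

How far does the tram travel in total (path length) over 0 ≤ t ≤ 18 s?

Total distance travelled is ∫|v| dt — sum the magnitudes of each area piece.
0–1 s: |-12| × 1 = 12 m
1–5 s: |-7| × 4 = 28 m
5–9 s: |8| × 4 = 32 m
9–12 s: |-2| × 3 = 6 m
12–18 s: |8| × 6 = 48 m
Total distance = 126 m

126 m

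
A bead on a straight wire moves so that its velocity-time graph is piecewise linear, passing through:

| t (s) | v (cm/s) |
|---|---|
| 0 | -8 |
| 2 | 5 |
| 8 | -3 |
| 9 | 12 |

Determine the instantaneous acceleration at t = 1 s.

Acceleration is the slope of the v-t graph on 0–2 s: (5 − -8)/(2 − 0) = 6.5 cm/s².

6.5 cm/s²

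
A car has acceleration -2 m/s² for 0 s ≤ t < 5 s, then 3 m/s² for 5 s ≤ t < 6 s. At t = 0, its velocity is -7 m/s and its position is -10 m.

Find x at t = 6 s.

-85.5 m

On each constant-a segment, Δv = aΔt and Δx = v₀Δt + ½aΔt²; chain segment to segment.
0–5 s: v starts -7 m/s; Δx = -7·5 + ½·-2·5² = -60 m; v ends -17 m/s.
5–6 s: v starts -17 m/s; Δx = -17·1 + ½·3·1² = -15.5 m; v ends -14 m/s.
x(6) = -10 + Σ Δx = -85.5 m.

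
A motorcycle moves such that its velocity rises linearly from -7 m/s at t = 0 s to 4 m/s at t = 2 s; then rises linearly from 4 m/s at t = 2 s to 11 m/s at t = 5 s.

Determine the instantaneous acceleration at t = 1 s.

5.5 m/s²

Acceleration is the slope of the v-t graph on 0–2 s: (4 − -7)/(2 − 0) = 5.5 m/s².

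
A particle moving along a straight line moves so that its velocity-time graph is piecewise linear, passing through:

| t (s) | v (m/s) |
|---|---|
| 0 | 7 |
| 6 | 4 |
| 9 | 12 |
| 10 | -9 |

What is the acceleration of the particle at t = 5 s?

Acceleration is the slope of the v-t graph on 0–6 s: (4 − 7)/(6 − 0) = -0.5 m/s².

-0.5 m/s²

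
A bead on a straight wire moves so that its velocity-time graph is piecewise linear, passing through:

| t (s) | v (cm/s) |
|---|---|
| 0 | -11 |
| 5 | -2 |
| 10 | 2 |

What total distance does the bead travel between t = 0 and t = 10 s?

37.5 cm

Distance (not displacement) is the total path length: add the absolute areas under v-t.
0–5 s: |½(-11 + -2)(5)| = 32.5 cm
5–10 s: v = 0 at t = 7.5 s; triangle areas 2.5 + 2.5 = 5 cm
Total distance = 37.5 cm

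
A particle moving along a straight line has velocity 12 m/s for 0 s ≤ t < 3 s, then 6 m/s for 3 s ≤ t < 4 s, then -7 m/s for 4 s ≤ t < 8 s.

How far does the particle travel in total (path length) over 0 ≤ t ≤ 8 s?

70 m

Distance (not displacement) is the total path length: add the absolute areas under v-t.
0–3 s: |12| × 3 = 36 m
3–4 s: |6| × 1 = 6 m
4–8 s: |-7| × 4 = 28 m
Total distance = 70 m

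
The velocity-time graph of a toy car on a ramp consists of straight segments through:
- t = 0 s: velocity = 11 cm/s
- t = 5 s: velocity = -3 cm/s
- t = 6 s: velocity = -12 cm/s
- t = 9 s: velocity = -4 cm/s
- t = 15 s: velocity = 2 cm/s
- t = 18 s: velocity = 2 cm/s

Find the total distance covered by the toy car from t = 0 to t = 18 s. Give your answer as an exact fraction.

495/7 cm

Distance (not displacement) is the total path length: add the absolute areas under v-t.
0–5 s: v = 0 at t = 55/14 s; triangle areas 605/28 + 45/28 = 325/14 cm
5–6 s: |½(-3 + -12)(1)| = 7.5 cm
6–9 s: |½(-12 + -4)(3)| = 24 cm
9–15 s: v = 0 at t = 13 s; triangle areas 8 + 2 = 10 cm
15–18 s: |2| × 3 = 6 cm
Total distance = 495/7 cm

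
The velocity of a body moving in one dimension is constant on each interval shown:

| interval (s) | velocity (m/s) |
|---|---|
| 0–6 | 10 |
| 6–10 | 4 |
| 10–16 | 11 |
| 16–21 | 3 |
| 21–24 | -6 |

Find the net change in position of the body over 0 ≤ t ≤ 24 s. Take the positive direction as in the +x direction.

Net displacement equals the area under the velocity-time graph (areas below the axis count negative).
0–6 s: 10 × 6 = 60 m
6–10 s: 4 × 4 = 16 m
10–16 s: 11 × 6 = 66 m
16–21 s: 3 × 5 = 15 m
21–24 s: -6 × 3 = -18 m
Net displacement = 139 m

139 m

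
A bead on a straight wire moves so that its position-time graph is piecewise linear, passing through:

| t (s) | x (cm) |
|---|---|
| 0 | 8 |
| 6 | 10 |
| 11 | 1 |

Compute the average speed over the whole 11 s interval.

Average speed = (total path length)/(elapsed time); on a piecewise-linear x-t graph the path length is Σ|Δx|.
0–6 s: |Δx| = |10 − 8| = 2 cm
6–11 s: |Δx| = |1 − 10| = 9 cm
Total path = 11 cm; average speed = 11/11 = 1 cm/s.

1 cm/s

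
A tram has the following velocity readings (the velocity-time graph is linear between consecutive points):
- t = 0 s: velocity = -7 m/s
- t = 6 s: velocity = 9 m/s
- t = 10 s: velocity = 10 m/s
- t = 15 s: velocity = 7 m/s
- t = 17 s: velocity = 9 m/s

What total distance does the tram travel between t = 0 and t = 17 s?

120.875 m

Total distance travelled is ∫|v| dt — sum the magnitudes of each area piece.
0–6 s: v = 0 at t = 2.625 s; triangle areas 9.1875 + 15.1875 = 24.375 m
6–10 s: |½(9 + 10)(4)| = 38 m
10–15 s: |½(10 + 7)(5)| = 42.5 m
15–17 s: |½(7 + 9)(2)| = 16 m
Total distance = 120.875 m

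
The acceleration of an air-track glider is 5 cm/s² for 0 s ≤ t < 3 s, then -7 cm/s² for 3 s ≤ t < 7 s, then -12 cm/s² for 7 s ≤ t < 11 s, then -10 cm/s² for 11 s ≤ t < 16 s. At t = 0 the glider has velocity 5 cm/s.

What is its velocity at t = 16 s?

Δv equals the area under the a-t graph; then v = v₀ + Δv.
0–3 s: 5 × 3 = 15 cm/s
3–7 s: -7 × 4 = -28 cm/s
7–11 s: -12 × 4 = -48 cm/s
11–16 s: -10 × 5 = -50 cm/s
Δv = -111 cm/s, so v(16) = 5 + (-111) = -106 cm/s.

-106 cm/s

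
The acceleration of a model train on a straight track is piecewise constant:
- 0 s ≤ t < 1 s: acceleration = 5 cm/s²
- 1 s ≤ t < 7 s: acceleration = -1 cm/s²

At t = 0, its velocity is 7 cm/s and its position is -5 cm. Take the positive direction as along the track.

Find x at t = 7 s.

On each constant-a segment, Δv = aΔt and Δx = v₀Δt + ½aΔt²; chain segment to segment.
0–1 s: v starts 7 cm/s; Δx = 7·1 + ½·5·1² = 9.5 cm; v ends 12 cm/s.
1–7 s: v starts 12 cm/s; Δx = 12·6 + ½·-1·6² = 54 cm; v ends 6 cm/s.
x(7) = -5 + Σ Δx = 58.5 cm.

58.5 cm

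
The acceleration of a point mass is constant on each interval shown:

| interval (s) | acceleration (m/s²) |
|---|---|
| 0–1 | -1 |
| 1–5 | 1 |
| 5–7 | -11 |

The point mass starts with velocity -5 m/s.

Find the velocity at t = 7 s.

-24 m/s

Δv equals the area under the a-t graph; then v = v₀ + Δv.
0–1 s: -1 × 1 = -1 m/s
1–5 s: 1 × 4 = 4 m/s
5–7 s: -11 × 2 = -22 m/s
Δv = -19 m/s, so v(7) = -5 + (-19) = -24 m/s.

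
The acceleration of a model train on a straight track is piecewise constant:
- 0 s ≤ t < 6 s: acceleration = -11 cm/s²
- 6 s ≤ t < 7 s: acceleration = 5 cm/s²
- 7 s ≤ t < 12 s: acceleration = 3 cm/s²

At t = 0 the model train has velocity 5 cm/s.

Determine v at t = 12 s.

-41 cm/s

Δv equals the area under the a-t graph; then v = v₀ + Δv.
0–6 s: -11 × 6 = -66 cm/s
6–7 s: 5 × 1 = 5 cm/s
7–12 s: 3 × 5 = 15 cm/s
Δv = -46 cm/s, so v(12) = 5 + (-46) = -41 cm/s.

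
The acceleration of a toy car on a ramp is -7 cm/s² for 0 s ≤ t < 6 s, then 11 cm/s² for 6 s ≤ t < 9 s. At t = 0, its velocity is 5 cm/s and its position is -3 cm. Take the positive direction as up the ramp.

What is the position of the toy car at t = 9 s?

On each constant-a segment, Δv = aΔt and Δx = v₀Δt + ½aΔt²; chain segment to segment.
0–6 s: v starts 5 cm/s; Δx = 5·6 + ½·-7·6² = -96 cm; v ends -37 cm/s.
6–9 s: v starts -37 cm/s; Δx = -37·3 + ½·11·3² = -61.5 cm; v ends -4 cm/s.
x(9) = -3 + Σ Δx = -160.5 cm.

-160.5 cm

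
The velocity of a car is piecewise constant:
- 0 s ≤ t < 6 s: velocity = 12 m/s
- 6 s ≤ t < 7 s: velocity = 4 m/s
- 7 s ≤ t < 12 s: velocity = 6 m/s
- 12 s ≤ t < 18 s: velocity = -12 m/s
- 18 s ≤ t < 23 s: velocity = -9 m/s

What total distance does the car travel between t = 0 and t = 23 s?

223 m

Total distance travelled is ∫|v| dt — sum the magnitudes of each area piece.
0–6 s: |12| × 6 = 72 m
6–7 s: |4| × 1 = 4 m
7–12 s: |6| × 5 = 30 m
12–18 s: |-12| × 6 = 72 m
18–23 s: |-9| × 5 = 45 m
Total distance = 223 m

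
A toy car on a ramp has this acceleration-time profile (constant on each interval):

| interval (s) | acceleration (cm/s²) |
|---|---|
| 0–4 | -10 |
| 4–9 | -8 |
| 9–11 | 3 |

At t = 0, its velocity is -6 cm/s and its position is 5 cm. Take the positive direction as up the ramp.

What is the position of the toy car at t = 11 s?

-595 cm

On each constant-a segment, Δv = aΔt and Δx = v₀Δt + ½aΔt²; chain segment to segment.
0–4 s: v starts -6 cm/s; Δx = -6·4 + ½·-10·4² = -104 cm; v ends -46 cm/s.
4–9 s: v starts -46 cm/s; Δx = -46·5 + ½·-8·5² = -330 cm; v ends -86 cm/s.
9–11 s: v starts -86 cm/s; Δx = -86·2 + ½·3·2² = -166 cm; v ends -80 cm/s.
x(11) = 5 + Σ Δx = -595 cm.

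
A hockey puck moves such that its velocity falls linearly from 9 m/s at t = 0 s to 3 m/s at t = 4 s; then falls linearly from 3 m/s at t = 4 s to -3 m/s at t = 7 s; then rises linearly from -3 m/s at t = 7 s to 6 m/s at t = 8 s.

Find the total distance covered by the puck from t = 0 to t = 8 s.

Distance (not displacement) is the total path length: add the absolute areas under v-t.
0–4 s: |½(9 + 3)(4)| = 24 m
4–7 s: v = 0 at t = 5.5 s; triangle areas 2.25 + 2.25 = 4.5 m
7–8 s: v = 0 at t = 22/3 s; triangle areas 0.5 + 2 = 2.5 m
Total distance = 31 m

31 m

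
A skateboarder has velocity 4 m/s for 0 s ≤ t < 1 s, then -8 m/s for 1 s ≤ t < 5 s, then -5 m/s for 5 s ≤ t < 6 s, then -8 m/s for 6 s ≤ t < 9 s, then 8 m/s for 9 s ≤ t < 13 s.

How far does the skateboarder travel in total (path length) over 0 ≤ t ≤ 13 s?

Distance (not displacement) is the total path length: add the absolute areas under v-t.
0–1 s: |4| × 1 = 4 m
1–5 s: |-8| × 4 = 32 m
5–6 s: |-5| × 1 = 5 m
6–9 s: |-8| × 3 = 24 m
9–13 s: |8| × 4 = 32 m
Total distance = 97 m

97 m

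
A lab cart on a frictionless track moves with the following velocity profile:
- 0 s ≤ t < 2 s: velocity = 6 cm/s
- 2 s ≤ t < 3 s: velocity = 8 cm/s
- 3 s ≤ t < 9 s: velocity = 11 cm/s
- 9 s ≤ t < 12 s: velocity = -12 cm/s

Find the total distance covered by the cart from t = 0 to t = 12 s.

Distance (not displacement) is the total path length: add the absolute areas under v-t.
0–2 s: |6| × 2 = 12 cm
2–3 s: |8| × 1 = 8 cm
3–9 s: |11| × 6 = 66 cm
9–12 s: |-12| × 3 = 36 cm
Total distance = 122 cm

122 cm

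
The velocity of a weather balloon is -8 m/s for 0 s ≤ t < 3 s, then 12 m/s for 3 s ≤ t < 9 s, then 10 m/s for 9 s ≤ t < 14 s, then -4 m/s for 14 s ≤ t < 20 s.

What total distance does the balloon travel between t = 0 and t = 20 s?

170 m

Distance (not displacement) is the total path length: add the absolute areas under v-t.
0–3 s: |-8| × 3 = 24 m
3–9 s: |12| × 6 = 72 m
9–14 s: |10| × 5 = 50 m
14–20 s: |-4| × 6 = 24 m
Total distance = 170 m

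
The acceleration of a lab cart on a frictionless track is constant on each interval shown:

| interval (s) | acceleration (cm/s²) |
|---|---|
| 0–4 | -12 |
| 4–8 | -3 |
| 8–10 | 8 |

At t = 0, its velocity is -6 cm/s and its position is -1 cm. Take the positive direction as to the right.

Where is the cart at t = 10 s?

On each constant-a segment, Δv = aΔt and Δx = v₀Δt + ½aΔt²; chain segment to segment.
0–4 s: v starts -6 cm/s; Δx = -6·4 + ½·-12·4² = -120 cm; v ends -54 cm/s.
4–8 s: v starts -54 cm/s; Δx = -54·4 + ½·-3·4² = -240 cm; v ends -66 cm/s.
8–10 s: v starts -66 cm/s; Δx = -66·2 + ½·8·2² = -116 cm; v ends -50 cm/s.
x(10) = -1 + Σ Δx = -477 cm.

-477 cm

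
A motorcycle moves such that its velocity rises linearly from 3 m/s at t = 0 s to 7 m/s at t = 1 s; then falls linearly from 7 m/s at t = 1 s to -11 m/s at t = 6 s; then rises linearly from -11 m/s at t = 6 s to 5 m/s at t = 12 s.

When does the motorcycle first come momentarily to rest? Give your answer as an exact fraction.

t = 53/18 s

v changes sign on 1–6 s (from 7 to -11); the graph is linear there, so v = 0 at t = 1 + (-7)·(6 − 1)/(-11 − 7) = 53/18 s.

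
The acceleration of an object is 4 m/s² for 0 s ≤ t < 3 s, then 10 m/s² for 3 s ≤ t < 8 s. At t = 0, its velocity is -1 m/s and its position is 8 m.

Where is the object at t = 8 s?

203 m

On each constant-a segment, Δv = aΔt and Δx = v₀Δt + ½aΔt²; chain segment to segment.
0–3 s: v starts -1 m/s; Δx = -1·3 + ½·4·3² = 15 m; v ends 11 m/s.
3–8 s: v starts 11 m/s; Δx = 11·5 + ½·10·5² = 180 m; v ends 61 m/s.
x(8) = 8 + Σ Δx = 203 m.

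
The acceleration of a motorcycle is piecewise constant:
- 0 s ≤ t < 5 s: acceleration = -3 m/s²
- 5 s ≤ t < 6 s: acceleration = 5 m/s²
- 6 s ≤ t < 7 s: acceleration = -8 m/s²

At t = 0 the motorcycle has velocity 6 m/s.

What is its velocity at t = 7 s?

-12 m/s

Δv equals the area under the a-t graph; then v = v₀ + Δv.
0–5 s: -3 × 5 = -15 m/s
5–6 s: 5 × 1 = 5 m/s
6–7 s: -8 × 1 = -8 m/s
Δv = -18 m/s, so v(7) = 6 + (-18) = -12 m/s.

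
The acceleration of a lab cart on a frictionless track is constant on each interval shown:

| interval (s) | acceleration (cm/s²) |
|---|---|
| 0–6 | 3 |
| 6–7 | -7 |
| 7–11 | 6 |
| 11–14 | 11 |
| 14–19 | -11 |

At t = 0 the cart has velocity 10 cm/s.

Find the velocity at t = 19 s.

Δv equals the area under the a-t graph; then v = v₀ + Δv.
0–6 s: 3 × 6 = 18 cm/s
6–7 s: -7 × 1 = -7 cm/s
7–11 s: 6 × 4 = 24 cm/s
11–14 s: 11 × 3 = 33 cm/s
14–19 s: -11 × 5 = -55 cm/s
Δv = 13 cm/s, so v(19) = 10 + (13) = 23 cm/s.

23 cm/s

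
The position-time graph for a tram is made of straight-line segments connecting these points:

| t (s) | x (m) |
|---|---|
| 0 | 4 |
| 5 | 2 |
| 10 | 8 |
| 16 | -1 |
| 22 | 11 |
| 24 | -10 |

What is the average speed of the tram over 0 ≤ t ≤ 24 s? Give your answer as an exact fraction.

25/12 m/s

Average speed = (total path length)/(elapsed time); on a piecewise-linear x-t graph the path length is Σ|Δx|.
0–5 s: |Δx| = |2 − 4| = 2 m
5–10 s: |Δx| = |8 − 2| = 6 m
10–16 s: |Δx| = |-1 − 8| = 9 m
16–22 s: |Δx| = |11 − -1| = 12 m
22–24 s: |Δx| = |-10 − 11| = 21 m
Total path = 50 m; average speed = 50/24 = 25/12 m/s.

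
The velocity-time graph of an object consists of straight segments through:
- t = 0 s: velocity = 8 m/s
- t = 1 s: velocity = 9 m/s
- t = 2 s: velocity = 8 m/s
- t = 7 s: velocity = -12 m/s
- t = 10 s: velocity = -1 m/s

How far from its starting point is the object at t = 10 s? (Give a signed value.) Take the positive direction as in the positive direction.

-12.5 m

Net displacement equals the area under the velocity-time graph (areas below the axis count negative).
0–1 s: ½(8 + 9)(1) = 8.5 m
1–2 s: ½(9 + 8)(1) = 8.5 m
2–7 s: ½(8 + -12)(5) = -10 m
7–10 s: ½(-12 + -1)(3) = -19.5 m
Net displacement = -12.5 m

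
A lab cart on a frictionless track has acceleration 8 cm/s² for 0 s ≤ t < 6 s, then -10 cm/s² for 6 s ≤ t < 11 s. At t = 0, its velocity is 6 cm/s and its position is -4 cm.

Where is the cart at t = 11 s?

321 cm

On each constant-a segment, Δv = aΔt and Δx = v₀Δt + ½aΔt²; chain segment to segment.
0–6 s: v starts 6 cm/s; Δx = 6·6 + ½·8·6² = 180 cm; v ends 54 cm/s.
6–11 s: v starts 54 cm/s; Δx = 54·5 + ½·-10·5² = 145 cm; v ends 4 cm/s.
x(11) = -4 + Σ Δx = 321 cm.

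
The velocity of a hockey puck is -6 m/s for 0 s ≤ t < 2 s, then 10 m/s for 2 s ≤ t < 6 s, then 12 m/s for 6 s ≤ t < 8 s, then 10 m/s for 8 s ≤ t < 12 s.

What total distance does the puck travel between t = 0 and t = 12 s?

Distance (not displacement) is the total path length: add the absolute areas under v-t.
0–2 s: |-6| × 2 = 12 m
2–6 s: |10| × 4 = 40 m
6–8 s: |12| × 2 = 24 m
8–12 s: |10| × 4 = 40 m
Total distance = 116 m

116 m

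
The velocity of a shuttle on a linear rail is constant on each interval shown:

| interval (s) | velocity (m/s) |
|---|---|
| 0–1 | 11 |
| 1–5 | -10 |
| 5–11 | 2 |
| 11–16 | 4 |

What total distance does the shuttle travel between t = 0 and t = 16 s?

83 m

Distance (not displacement) is the total path length: add the absolute areas under v-t.
0–1 s: |11| × 1 = 11 m
1–5 s: |-10| × 4 = 40 m
5–11 s: |2| × 6 = 12 m
11–16 s: |4| × 5 = 20 m
Total distance = 83 m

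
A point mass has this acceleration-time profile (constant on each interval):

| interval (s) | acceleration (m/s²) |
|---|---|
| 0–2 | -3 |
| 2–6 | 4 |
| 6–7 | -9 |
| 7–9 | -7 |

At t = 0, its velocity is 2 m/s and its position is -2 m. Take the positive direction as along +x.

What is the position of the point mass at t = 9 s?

11.5 m

On each constant-a segment, Δv = aΔt and Δx = v₀Δt + ½aΔt²; chain segment to segment.
0–2 s: v starts 2 m/s; Δx = 2·2 + ½·-3·2² = -2 m; v ends -4 m/s.
2–6 s: v starts -4 m/s; Δx = -4·4 + ½·4·4² = 16 m; v ends 12 m/s.
6–7 s: v starts 12 m/s; Δx = 12·1 + ½·-9·1² = 7.5 m; v ends 3 m/s.
7–9 s: v starts 3 m/s; Δx = 3·2 + ½·-7·2² = -8 m; v ends -11 m/s.
x(9) = -2 + Σ Δx = 11.5 m.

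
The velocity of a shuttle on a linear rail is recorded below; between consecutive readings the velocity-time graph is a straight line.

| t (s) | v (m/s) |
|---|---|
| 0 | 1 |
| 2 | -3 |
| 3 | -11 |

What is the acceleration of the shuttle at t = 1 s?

-2 m/s²

Acceleration is the slope of the v-t graph on 0–2 s: (-3 − 1)/(2 − 0) = -2 m/s².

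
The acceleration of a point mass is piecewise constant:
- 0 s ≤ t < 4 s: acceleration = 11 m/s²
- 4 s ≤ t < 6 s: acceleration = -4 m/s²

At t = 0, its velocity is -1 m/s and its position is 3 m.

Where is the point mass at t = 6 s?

On each constant-a segment, Δv = aΔt and Δx = v₀Δt + ½aΔt²; chain segment to segment.
0–4 s: v starts -1 m/s; Δx = -1·4 + ½·11·4² = 84 m; v ends 43 m/s.
4–6 s: v starts 43 m/s; Δx = 43·2 + ½·-4·2² = 78 m; v ends 35 m/s.
x(6) = 3 + Σ Δx = 165 m.

165 m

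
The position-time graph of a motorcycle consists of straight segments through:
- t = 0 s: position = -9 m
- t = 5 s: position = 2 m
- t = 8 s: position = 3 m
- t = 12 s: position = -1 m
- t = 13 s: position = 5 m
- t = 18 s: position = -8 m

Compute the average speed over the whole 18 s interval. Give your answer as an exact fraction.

35/18 m/s

Average speed = (total path length)/(elapsed time); on a piecewise-linear x-t graph the path length is Σ|Δx|.
0–5 s: |Δx| = |2 − -9| = 11 m
5–8 s: |Δx| = |3 − 2| = 1 m
8–12 s: |Δx| = |-1 − 3| = 4 m
12–13 s: |Δx| = |5 − -1| = 6 m
13–18 s: |Δx| = |-8 − 5| = 13 m
Total path = 35 m; average speed = 35/18 = 35/18 m/s.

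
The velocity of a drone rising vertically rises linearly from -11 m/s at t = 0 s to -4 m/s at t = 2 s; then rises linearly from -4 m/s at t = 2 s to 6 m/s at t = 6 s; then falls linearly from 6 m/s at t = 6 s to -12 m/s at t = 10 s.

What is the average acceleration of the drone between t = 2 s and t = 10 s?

Average acceleration = Δv/Δt = (-12 − -4)/(10 − 2) = -1 m/s².

-1 m/s²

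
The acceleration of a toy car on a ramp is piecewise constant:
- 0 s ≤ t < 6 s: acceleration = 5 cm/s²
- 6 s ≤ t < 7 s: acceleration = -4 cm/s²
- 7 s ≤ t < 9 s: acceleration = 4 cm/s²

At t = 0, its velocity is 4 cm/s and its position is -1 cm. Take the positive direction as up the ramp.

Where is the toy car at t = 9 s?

213 cm

On each constant-a segment, Δv = aΔt and Δx = v₀Δt + ½aΔt²; chain segment to segment.
0–6 s: v starts 4 cm/s; Δx = 4·6 + ½·5·6² = 114 cm; v ends 34 cm/s.
6–7 s: v starts 34 cm/s; Δx = 34·1 + ½·-4·1² = 32 cm; v ends 30 cm/s.
7–9 s: v starts 30 cm/s; Δx = 30·2 + ½·4·2² = 68 cm; v ends 38 cm/s.
x(9) = -1 + Σ Δx = 213 cm.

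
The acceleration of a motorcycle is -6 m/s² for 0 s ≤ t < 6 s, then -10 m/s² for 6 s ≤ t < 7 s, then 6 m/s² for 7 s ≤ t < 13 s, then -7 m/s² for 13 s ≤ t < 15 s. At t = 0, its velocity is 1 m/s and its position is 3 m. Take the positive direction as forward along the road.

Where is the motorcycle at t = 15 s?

-333 m

On each constant-a segment, Δv = aΔt and Δx = v₀Δt + ½aΔt²; chain segment to segment.
0–6 s: v starts 1 m/s; Δx = 1·6 + ½·-6·6² = -102 m; v ends -35 m/s.
6–7 s: v starts -35 m/s; Δx = -35·1 + ½·-10·1² = -40 m; v ends -45 m/s.
7–13 s: v starts -45 m/s; Δx = -45·6 + ½·6·6² = -162 m; v ends -9 m/s.
13–15 s: v starts -9 m/s; Δx = -9·2 + ½·-7·2² = -32 m; v ends -23 m/s.
x(15) = 3 + Σ Δx = -333 m.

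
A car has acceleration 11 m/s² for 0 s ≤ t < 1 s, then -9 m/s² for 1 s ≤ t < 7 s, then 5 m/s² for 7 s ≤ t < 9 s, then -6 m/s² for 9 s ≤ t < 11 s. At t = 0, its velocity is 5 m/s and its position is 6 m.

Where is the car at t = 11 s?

On each constant-a segment, Δv = aΔt and Δx = v₀Δt + ½aΔt²; chain segment to segment.
0–1 s: v starts 5 m/s; Δx = 5·1 + ½·11·1² = 10.5 m; v ends 16 m/s.
1–7 s: v starts 16 m/s; Δx = 16·6 + ½·-9·6² = -66 m; v ends -38 m/s.
7–9 s: v starts -38 m/s; Δx = -38·2 + ½·5·2² = -66 m; v ends -28 m/s.
9–11 s: v starts -28 m/s; Δx = -28·2 + ½·-6·2² = -68 m; v ends -40 m/s.
x(11) = 6 + Σ Δx = -183.5 m.

-183.5 m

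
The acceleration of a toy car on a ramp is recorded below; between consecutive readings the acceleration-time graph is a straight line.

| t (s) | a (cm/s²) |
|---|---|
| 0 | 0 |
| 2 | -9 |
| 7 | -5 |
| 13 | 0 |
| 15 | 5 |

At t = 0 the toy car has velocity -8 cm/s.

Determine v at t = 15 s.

-62 cm/s

Δv equals the area under the a-t graph; then v = v₀ + Δv.
0–2 s: ½(0 + -9)(2) = -9 cm/s
2–7 s: ½(-9 + -5)(5) = -35 cm/s
7–13 s: ½(-5 + 0)(6) = -15 cm/s
13–15 s: ½(0 + 5)(2) = 5 cm/s
Δv = -54 cm/s, so v(15) = -8 + (-54) = -62 cm/s.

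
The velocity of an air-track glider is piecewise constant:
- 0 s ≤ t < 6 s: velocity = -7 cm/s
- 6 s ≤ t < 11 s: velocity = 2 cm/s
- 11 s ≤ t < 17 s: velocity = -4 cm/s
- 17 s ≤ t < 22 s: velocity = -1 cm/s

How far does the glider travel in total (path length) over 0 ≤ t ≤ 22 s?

81 cm

Distance (not displacement) is the total path length: add the absolute areas under v-t.
0–6 s: |-7| × 6 = 42 cm
6–11 s: |2| × 5 = 10 cm
11–17 s: |-4| × 6 = 24 cm
17–22 s: |-1| × 5 = 5 cm
Total distance = 81 cm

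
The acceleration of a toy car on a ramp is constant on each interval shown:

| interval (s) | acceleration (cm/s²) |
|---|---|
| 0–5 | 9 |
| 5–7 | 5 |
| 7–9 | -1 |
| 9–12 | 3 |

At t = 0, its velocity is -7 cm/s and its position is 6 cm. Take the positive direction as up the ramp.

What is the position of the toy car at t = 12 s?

415 cm

On each constant-a segment, Δv = aΔt and Δx = v₀Δt + ½aΔt²; chain segment to segment.
0–5 s: v starts -7 cm/s; Δx = -7·5 + ½·9·5² = 77.5 cm; v ends 38 cm/s.
5–7 s: v starts 38 cm/s; Δx = 38·2 + ½·5·2² = 86 cm; v ends 48 cm/s.
7–9 s: v starts 48 cm/s; Δx = 48·2 + ½·-1·2² = 94 cm; v ends 46 cm/s.
9–12 s: v starts 46 cm/s; Δx = 46·3 + ½·3·3² = 151.5 cm; v ends 55 cm/s.
x(12) = 6 + Σ Δx = 415 cm.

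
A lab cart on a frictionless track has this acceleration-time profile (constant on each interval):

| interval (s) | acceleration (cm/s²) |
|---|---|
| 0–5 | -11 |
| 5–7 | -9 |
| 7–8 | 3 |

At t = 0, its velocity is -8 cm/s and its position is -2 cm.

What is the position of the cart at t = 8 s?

-403 cm

On each constant-a segment, Δv = aΔt and Δx = v₀Δt + ½aΔt²; chain segment to segment.
0–5 s: v starts -8 cm/s; Δx = -8·5 + ½·-11·5² = -177.5 cm; v ends -63 cm/s.
5–7 s: v starts -63 cm/s; Δx = -63·2 + ½·-9·2² = -144 cm; v ends -81 cm/s.
7–8 s: v starts -81 cm/s; Δx = -81·1 + ½·3·1² = -79.5 cm; v ends -78 cm/s.
x(8) = -2 + Σ Δx = -403 cm.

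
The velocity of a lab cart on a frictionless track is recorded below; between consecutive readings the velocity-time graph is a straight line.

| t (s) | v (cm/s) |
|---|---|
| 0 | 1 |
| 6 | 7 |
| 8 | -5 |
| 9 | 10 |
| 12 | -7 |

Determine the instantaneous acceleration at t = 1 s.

Acceleration is the slope of the v-t graph on 0–6 s: (7 − 1)/(6 − 0) = 1 cm/s².

1 cm/s²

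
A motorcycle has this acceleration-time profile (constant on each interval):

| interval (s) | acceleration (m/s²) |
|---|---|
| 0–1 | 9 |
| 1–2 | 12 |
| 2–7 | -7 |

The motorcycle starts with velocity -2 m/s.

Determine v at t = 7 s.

Δv equals the area under the a-t graph; then v = v₀ + Δv.
0–1 s: 9 × 1 = 9 m/s
1–2 s: 12 × 1 = 12 m/s
2–7 s: -7 × 5 = -35 m/s
Δv = -14 m/s, so v(7) = -2 + (-14) = -16 m/s.

-16 m/s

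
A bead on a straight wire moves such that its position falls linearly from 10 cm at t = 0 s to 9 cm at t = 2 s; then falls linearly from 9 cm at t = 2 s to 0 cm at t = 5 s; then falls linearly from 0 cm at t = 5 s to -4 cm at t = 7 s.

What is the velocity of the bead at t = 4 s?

Velocity is the slope of the x-t graph on 2–5 s: (0 − 9)/(5 − 2) = -3 cm/s.

-3 cm/s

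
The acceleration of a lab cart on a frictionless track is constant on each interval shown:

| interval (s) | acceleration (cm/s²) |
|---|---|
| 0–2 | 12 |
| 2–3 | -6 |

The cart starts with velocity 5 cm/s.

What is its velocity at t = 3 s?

23 cm/s

Δv equals the area under the a-t graph; then v = v₀ + Δv.
0–2 s: 12 × 2 = 24 cm/s
2–3 s: -6 × 1 = -6 cm/s
Δv = 18 cm/s, so v(3) = 5 + (18) = 23 cm/s.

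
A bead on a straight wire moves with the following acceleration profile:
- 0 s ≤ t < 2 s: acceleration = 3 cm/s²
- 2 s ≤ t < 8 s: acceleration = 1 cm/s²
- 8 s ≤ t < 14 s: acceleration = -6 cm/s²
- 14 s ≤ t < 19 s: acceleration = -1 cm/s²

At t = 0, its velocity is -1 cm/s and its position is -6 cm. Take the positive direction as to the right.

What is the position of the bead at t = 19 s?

On each constant-a segment, Δv = aΔt and Δx = v₀Δt + ½aΔt²; chain segment to segment.
0–2 s: v starts -1 cm/s; Δx = -1·2 + ½·3·2² = 4 cm; v ends 5 cm/s.
2–8 s: v starts 5 cm/s; Δx = 5·6 + ½·1·6² = 48 cm; v ends 11 cm/s.
8–14 s: v starts 11 cm/s; Δx = 11·6 + ½·-6·6² = -42 cm; v ends -25 cm/s.
14–19 s: v starts -25 cm/s; Δx = -25·5 + ½·-1·5² = -137.5 cm; v ends -30 cm/s.
x(19) = -6 + Σ Δx = -133.5 cm.

-133.5 cm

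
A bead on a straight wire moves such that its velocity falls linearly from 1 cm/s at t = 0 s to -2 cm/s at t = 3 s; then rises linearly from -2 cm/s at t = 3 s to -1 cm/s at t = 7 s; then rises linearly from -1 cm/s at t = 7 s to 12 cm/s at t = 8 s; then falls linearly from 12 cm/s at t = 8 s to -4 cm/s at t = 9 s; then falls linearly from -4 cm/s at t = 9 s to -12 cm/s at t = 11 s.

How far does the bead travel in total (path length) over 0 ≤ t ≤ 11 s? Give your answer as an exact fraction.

Distance (not displacement) is the total path length: add the absolute areas under v-t.
0–3 s: v = 0 at t = 1 s; triangle areas 0.5 + 2 = 2.5 cm
3–7 s: |½(-2 + -1)(4)| = 6 cm
7–8 s: v = 0 at t = 92/13 s; triangle areas 1/26 + 72/13 = 145/26 cm
8–9 s: v = 0 at t = 8.75 s; triangle areas 4.5 + 0.5 = 5 cm
9–11 s: |½(-4 + -12)(2)| = 16 cm
Total distance = 456/13 cm

456/13 cm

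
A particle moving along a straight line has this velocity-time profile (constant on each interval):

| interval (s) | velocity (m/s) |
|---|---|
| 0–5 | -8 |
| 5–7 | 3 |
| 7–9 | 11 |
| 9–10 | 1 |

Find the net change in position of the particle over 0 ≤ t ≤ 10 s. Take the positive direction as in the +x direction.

-11 m

Net displacement equals the area under the velocity-time graph (areas below the axis count negative).
0–5 s: -8 × 5 = -40 m
5–7 s: 3 × 2 = 6 m
7–9 s: 11 × 2 = 22 m
9–10 s: 1 × 1 = 1 m
Net displacement = -11 m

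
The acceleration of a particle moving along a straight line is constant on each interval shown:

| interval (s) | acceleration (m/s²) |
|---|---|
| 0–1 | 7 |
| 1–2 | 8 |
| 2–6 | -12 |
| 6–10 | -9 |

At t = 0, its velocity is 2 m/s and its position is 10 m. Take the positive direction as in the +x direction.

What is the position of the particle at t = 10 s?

-195.5 m

On each constant-a segment, Δv = aΔt and Δx = v₀Δt + ½aΔt²; chain segment to segment.
0–1 s: v starts 2 m/s; Δx = 2·1 + ½·7·1² = 5.5 m; v ends 9 m/s.
1–2 s: v starts 9 m/s; Δx = 9·1 + ½·8·1² = 13 m; v ends 17 m/s.
2–6 s: v starts 17 m/s; Δx = 17·4 + ½·-12·4² = -28 m; v ends -31 m/s.
6–10 s: v starts -31 m/s; Δx = -31·4 + ½·-9·4² = -196 m; v ends -67 m/s.
x(10) = 10 + Σ Δx = -195.5 m.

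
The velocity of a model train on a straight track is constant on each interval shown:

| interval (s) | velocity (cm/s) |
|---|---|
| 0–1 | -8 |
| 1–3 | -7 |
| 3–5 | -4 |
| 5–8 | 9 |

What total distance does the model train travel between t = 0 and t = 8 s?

Total distance travelled is ∫|v| dt — sum the magnitudes of each area piece.
0–1 s: |-8| × 1 = 8 cm
1–3 s: |-7| × 2 = 14 cm
3–5 s: |-4| × 2 = 8 cm
5–8 s: |9| × 3 = 27 cm
Total distance = 57 cm

57 cm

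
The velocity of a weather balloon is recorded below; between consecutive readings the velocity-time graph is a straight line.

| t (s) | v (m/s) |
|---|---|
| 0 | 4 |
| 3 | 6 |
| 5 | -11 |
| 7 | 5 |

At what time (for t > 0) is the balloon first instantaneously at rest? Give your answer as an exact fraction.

v changes sign on 3–5 s (from 6 to -11); the graph is linear there, so v = 0 at t = 3 + (-6)·(5 − 3)/(-11 − 6) = 63/17 s.

t = 63/17 s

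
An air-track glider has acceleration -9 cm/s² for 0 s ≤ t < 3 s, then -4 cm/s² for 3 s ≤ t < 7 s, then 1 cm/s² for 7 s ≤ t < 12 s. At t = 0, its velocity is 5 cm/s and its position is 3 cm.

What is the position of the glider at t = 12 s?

On each constant-a segment, Δv = aΔt and Δx = v₀Δt + ½aΔt²; chain segment to segment.
0–3 s: v starts 5 cm/s; Δx = 5·3 + ½·-9·3² = -25.5 cm; v ends -22 cm/s.
3–7 s: v starts -22 cm/s; Δx = -22·4 + ½·-4·4² = -120 cm; v ends -38 cm/s.
7–12 s: v starts -38 cm/s; Δx = -38·5 + ½·1·5² = -177.5 cm; v ends -33 cm/s.
x(12) = 3 + Σ Δx = -320 cm.

-320 cm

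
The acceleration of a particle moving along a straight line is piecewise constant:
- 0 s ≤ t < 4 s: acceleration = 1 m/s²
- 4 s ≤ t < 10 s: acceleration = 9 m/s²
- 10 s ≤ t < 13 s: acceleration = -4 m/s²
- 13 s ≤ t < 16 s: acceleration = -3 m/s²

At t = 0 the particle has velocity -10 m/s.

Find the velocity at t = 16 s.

Δv equals the area under the a-t graph; then v = v₀ + Δv.
0–4 s: 1 × 4 = 4 m/s
4–10 s: 9 × 6 = 54 m/s
10–13 s: -4 × 3 = -12 m/s
13–16 s: -3 × 3 = -9 m/s
Δv = 37 m/s, so v(16) = -10 + (37) = 27 m/s.

27 m/s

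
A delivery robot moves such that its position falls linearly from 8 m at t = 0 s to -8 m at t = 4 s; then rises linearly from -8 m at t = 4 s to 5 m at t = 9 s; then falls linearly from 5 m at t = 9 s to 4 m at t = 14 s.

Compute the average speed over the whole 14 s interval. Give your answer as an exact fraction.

15/7 m/s

Average speed = (total path length)/(elapsed time); on a piecewise-linear x-t graph the path length is Σ|Δx|.
0–4 s: |Δx| = |-8 − 8| = 16 m
4–9 s: |Δx| = |5 − -8| = 13 m
9–14 s: |Δx| = |4 − 5| = 1 m
Total path = 30 m; average speed = 30/14 = 15/7 m/s.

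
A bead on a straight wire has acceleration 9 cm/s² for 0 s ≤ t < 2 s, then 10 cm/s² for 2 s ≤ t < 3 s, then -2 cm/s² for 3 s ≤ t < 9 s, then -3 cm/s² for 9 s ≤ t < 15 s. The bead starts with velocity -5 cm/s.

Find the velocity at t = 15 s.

Δv equals the area under the a-t graph; then v = v₀ + Δv.
0–2 s: 9 × 2 = 18 cm/s
2–3 s: 10 × 1 = 10 cm/s
3–9 s: -2 × 6 = -12 cm/s
9–15 s: -3 × 6 = -18 cm/s
Δv = -2 cm/s, so v(15) = -5 + (-2) = -7 cm/s.

-7 cm/s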